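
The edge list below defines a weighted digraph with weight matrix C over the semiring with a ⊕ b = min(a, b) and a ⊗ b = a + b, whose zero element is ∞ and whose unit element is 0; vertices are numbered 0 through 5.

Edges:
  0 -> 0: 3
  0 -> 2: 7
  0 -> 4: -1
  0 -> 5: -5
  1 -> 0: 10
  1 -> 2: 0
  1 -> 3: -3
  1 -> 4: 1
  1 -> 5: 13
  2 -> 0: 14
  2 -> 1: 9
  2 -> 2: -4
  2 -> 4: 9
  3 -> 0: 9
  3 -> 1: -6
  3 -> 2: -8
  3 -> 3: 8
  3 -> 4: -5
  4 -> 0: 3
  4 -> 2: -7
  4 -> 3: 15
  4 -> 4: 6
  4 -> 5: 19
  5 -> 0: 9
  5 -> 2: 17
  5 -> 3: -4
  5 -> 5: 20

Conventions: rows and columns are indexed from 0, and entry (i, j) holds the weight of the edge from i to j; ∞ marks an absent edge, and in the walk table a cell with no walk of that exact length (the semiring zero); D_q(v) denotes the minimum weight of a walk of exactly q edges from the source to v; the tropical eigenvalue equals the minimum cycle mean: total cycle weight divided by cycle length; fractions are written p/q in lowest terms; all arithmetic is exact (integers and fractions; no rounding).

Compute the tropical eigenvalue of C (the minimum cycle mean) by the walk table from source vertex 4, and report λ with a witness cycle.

q=0: [∞, ∞, ∞, ∞, 0, ∞]
q=1: [3, ∞, -7, 15, 6, 19]
q=2: [6, 2, -11, 15, 2, -2]
q=3: [3, -2, -15, -6, -2, 1]
q=4: [-1, -12, -19, -5, -11, -2]
q=5: [-8, -11, -23, -15, -11, -6]
q=6: [-9, -21, -27, -14, -20, -13]
Optimal cycle mean attained by: cycle 1->3->1, total (-3) + (-6), length 2.
Answer: λ = -9/2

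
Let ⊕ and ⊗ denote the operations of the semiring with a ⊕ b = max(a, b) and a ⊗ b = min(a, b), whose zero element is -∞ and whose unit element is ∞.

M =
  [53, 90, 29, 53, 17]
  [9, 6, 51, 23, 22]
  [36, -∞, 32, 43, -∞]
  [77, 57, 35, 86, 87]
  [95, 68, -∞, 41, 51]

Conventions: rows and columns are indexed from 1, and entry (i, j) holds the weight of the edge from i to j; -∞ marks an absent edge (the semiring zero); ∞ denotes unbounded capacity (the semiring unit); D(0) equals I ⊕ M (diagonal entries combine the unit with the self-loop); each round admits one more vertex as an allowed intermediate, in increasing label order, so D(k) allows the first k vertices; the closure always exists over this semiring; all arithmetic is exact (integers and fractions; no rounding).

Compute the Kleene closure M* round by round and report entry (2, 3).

D(0):
  [∞, 90, 29, 53, 17]
  [9, ∞, 51, 23, 22]
  [36, -∞, ∞, 43, -∞]
  [77, 57, 35, ∞, 87]
  [95, 68, -∞, 41, ∞]
D(1):
  [∞, 90, 29, 53, 17]
  [9, ∞, 51, 23, 22]
  [36, 36, ∞, 43, 17]
  [77, 77, 35, ∞, 87]
  [95, 90, 29, 53, ∞]
D(2):
  [∞, 90, 51, 53, 22]
  [9, ∞, 51, 23, 22]
  [36, 36, ∞, 43, 22]
  [77, 77, 51, ∞, 87]
  [95, 90, 51, 53, ∞]
D(3):
  [∞, 90, 51, 53, 22]
  [36, ∞, 51, 43, 22]
  [36, 36, ∞, 43, 22]
  [77, 77, 51, ∞, 87]
  [95, 90, 51, 53, ∞]
D(4):
  [∞, 90, 51, 53, 53]
  [43, ∞, 51, 43, 43]
  [43, 43, ∞, 43, 43]
  [77, 77, 51, ∞, 87]
  [95, 90, 51, 53, ∞]
D(5):
  [∞, 90, 51, 53, 53]
  [43, ∞, 51, 43, 43]
  [43, 43, ∞, 43, 43]
  [87, 87, 51, ∞, 87]
  [95, 90, 51, 53, ∞]
Answer: M*[2][3] = 51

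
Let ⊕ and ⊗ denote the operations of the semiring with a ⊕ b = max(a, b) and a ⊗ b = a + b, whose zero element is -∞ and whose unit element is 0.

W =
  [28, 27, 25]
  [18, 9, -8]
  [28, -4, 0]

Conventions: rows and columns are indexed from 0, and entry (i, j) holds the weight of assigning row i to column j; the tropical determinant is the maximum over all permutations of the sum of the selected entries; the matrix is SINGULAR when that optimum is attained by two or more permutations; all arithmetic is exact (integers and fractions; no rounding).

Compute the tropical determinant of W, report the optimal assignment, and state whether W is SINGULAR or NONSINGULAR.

σ = (0, 1, 2): 28 + 9 + 0 = 37
σ = (0, 2, 1): 28 + (-8) + (-4) = 16
σ = (1, 0, 2): 27 + 18 + 0 = 45
σ = (1, 2, 0): 27 + (-8) + 28 = 47
σ = (2, 0, 1): 25 + 18 + (-4) = 39
σ = (2, 1, 0): 25 + 9 + 28 = 62
Optimal value attained by: σ = (2, 1, 0).
Answer: det⊕(W) = 62; verdict: NONSINGULAR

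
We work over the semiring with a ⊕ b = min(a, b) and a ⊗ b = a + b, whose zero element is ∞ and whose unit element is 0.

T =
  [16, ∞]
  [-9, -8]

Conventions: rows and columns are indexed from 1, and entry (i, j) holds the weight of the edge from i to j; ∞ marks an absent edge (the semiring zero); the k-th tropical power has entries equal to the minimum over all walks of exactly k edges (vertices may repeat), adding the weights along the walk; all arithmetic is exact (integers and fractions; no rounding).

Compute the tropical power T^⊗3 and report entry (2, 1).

T^⊗2:
  [32, ∞]
  [-17, -16]
T^⊗3:
  [48, ∞]
  [-25, -24]
Key observation: the optimum is the walk 2->2->2->1, with weight (-8) + (-8) + (-9) = -25.
Optimal value attained by: walk 2->2->2->1.
Answer: (T^⊗3)[2][1] = -25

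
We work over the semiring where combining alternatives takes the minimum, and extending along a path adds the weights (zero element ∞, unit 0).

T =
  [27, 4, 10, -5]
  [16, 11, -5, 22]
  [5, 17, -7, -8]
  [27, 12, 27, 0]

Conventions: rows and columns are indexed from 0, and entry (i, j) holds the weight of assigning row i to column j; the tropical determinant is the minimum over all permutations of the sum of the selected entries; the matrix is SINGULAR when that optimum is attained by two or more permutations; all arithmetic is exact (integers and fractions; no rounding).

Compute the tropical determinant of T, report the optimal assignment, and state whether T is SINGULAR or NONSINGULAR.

σ = (0, 1, 2, 3): 27 + 11 + (-7) + 0 = 31
σ = (0, 1, 3, 2): 27 + 11 + (-8) + 27 = 57
σ = (0, 2, 1, 3): 27 + (-5) + 17 + 0 = 39
σ = (0, 2, 3, 1): 27 + (-5) + (-8) + 12 = 26
σ = (0, 3, 1, 2): 27 + 22 + 17 + 27 = 93
σ = (0, 3, 2, 1): 27 + 22 + (-7) + 12 = 54
σ = (1, 0, 2, 3): 4 + 16 + (-7) + 0 = 13
σ = (1, 0, 3, 2): 4 + 16 + (-8) + 27 = 39
σ = (1, 2, 0, 3): 4 + (-5) + 5 + 0 = 4
σ = (1, 2, 3, 0): 4 + (-5) + (-8) + 27 = 18
σ = (1, 3, 0, 2): 4 + 22 + 5 + 27 = 58
σ = (1, 3, 2, 0): 4 + 22 + (-7) + 27 = 46
σ = (2, 0, 1, 3): 10 + 16 + 17 + 0 = 43
σ = (2, 0, 3, 1): 10 + 16 + (-8) + 12 = 30
σ = (2, 1, 0, 3): 10 + 11 + 5 + 0 = 26
σ = (2, 1, 3, 0): 10 + 11 + (-8) + 27 = 40
σ = (2, 3, 0, 1): 10 + 22 + 5 + 12 = 49
σ = (2, 3, 1, 0): 10 + 22 + 17 + 27 = 76
σ = (3, 0, 1, 2): (-5) + 16 + 17 + 27 = 55
σ = (3, 0, 2, 1): (-5) + 16 + (-7) + 12 = 16
σ = (3, 1, 0, 2): (-5) + 11 + 5 + 27 = 38
σ = (3, 1, 2, 0): (-5) + 11 + (-7) + 27 = 26
σ = (3, 2, 0, 1): (-5) + (-5) + 5 + 12 = 7
σ = (3, 2, 1, 0): (-5) + (-5) + 17 + 27 = 34
Optimal value attained by: σ = (1, 2, 0, 3).
Answer: det⊕(T) = 4; verdict: NONSINGULAR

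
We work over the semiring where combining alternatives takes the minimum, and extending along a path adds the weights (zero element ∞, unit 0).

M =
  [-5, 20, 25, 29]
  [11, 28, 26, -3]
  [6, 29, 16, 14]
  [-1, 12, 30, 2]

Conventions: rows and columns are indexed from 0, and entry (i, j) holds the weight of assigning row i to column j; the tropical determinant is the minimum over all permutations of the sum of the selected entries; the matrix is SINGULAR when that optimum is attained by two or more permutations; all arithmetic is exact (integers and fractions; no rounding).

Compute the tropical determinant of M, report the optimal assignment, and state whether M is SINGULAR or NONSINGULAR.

σ = (0, 1, 2, 3): (-5) + 28 + 16 + 2 = 41
σ = (0, 1, 3, 2): (-5) + 28 + 14 + 30 = 67
σ = (0, 2, 1, 3): (-5) + 26 + 29 + 2 = 52
σ = (0, 2, 3, 1): (-5) + 26 + 14 + 12 = 47
σ = (0, 3, 1, 2): (-5) + (-3) + 29 + 30 = 51
σ = (0, 3, 2, 1): (-5) + (-3) + 16 + 12 = 20
σ = (1, 0, 2, 3): 20 + 11 + 16 + 2 = 49
σ = (1, 0, 3, 2): 20 + 11 + 14 + 30 = 75
σ = (1, 2, 0, 3): 20 + 26 + 6 + 2 = 54
σ = (1, 2, 3, 0): 20 + 26 + 14 + (-1) = 59
σ = (1, 3, 0, 2): 20 + (-3) + 6 + 30 = 53
σ = (1, 3, 2, 0): 20 + (-3) + 16 + (-1) = 32
σ = (2, 0, 1, 3): 25 + 11 + 29 + 2 = 67
σ = (2, 0, 3, 1): 25 + 11 + 14 + 12 = 62
σ = (2, 1, 0, 3): 25 + 28 + 6 + 2 = 61
σ = (2, 1, 3, 0): 25 + 28 + 14 + (-1) = 66
σ = (2, 3, 0, 1): 25 + (-3) + 6 + 12 = 40
σ = (2, 3, 1, 0): 25 + (-3) + 29 + (-1) = 50
σ = (3, 0, 1, 2): 29 + 11 + 29 + 30 = 99
σ = (3, 0, 2, 1): 29 + 11 + 16 + 12 = 68
σ = (3, 1, 0, 2): 29 + 28 + 6 + 30 = 93
σ = (3, 1, 2, 0): 29 + 28 + 16 + (-1) = 72
σ = (3, 2, 0, 1): 29 + 26 + 6 + 12 = 73
σ = (3, 2, 1, 0): 29 + 26 + 29 + (-1) = 83
Optimal value attained by: σ = (0, 3, 2, 1).
Answer: det⊕(M) = 20; verdict: NONSINGULAR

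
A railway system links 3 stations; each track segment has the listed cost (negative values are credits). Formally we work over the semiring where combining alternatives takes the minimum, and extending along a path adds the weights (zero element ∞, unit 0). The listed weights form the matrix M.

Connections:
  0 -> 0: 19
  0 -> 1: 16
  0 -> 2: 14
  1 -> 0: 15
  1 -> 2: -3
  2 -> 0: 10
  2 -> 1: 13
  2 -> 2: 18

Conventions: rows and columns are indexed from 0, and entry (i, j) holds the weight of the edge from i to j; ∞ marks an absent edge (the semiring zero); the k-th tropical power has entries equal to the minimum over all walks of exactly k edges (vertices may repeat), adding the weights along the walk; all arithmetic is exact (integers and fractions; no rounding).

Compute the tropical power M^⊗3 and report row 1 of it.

M^⊗2:
  [24, 27, 13]
  [7, 10, 15]
  [28, 26, 10]
M^⊗3:
  [23, 26, 24]
  [25, 23, 7]
  [20, 23, 23]
Answer: row 1 of M^⊗3 = [25, 23, 7]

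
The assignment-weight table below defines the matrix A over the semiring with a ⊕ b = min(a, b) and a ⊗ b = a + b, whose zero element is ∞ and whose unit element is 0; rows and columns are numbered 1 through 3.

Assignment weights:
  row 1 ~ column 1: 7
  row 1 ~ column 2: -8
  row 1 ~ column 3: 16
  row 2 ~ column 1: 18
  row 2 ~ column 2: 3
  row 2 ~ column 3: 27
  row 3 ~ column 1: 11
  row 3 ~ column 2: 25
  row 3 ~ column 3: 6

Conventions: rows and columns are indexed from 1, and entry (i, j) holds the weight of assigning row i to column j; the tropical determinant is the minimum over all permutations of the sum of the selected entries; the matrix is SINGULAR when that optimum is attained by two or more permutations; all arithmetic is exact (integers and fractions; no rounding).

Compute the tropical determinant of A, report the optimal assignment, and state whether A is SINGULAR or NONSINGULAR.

σ = (1, 2, 3): 7 + 3 + 6 = 16
σ = (1, 3, 2): 7 + 27 + 25 = 59
σ = (2, 1, 3): (-8) + 18 + 6 = 16
σ = (2, 3, 1): (-8) + 27 + 11 = 30
σ = (3, 1, 2): 16 + 18 + 25 = 59
σ = (3, 2, 1): 16 + 3 + 11 = 30
Optimal value attained by: σ = (1, 2, 3).
Answer: det⊕(A) = 16; verdict: SINGULAR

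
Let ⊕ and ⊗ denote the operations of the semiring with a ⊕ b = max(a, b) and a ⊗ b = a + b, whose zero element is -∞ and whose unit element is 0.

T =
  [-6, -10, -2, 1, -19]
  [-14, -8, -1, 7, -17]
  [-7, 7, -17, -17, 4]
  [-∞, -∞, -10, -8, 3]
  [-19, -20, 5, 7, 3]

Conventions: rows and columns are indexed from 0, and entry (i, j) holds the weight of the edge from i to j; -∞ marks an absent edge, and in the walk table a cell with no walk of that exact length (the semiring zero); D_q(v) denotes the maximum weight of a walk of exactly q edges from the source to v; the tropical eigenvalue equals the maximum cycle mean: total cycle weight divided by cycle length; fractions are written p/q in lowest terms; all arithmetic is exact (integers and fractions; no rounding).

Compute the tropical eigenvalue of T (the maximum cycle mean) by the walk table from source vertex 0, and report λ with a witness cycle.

q=0: [0, -∞, -∞, -∞, -∞]
q=1: [-6, -10, -2, 1, -19]
q=2: [-9, 5, -8, -3, 4]
q=3: [-9, -1, 9, 12, 7]
q=4: [2, 16, 12, 14, 15]
q=5: [5, 19, 20, 23, 18]
Optimal cycle mean attained by: cycle 1->3->4->2->1, total 7 + 3 + 5 + 7, length 4.
Answer: λ = 11/2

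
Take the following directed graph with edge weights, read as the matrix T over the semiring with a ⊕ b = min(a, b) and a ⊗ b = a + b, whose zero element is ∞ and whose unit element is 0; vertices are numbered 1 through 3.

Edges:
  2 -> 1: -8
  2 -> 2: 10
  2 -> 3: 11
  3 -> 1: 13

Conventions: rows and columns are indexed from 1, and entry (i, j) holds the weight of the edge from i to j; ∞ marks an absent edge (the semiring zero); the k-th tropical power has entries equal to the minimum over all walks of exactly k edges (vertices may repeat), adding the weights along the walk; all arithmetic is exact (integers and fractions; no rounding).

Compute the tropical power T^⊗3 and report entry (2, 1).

T^⊗2:
  [∞, ∞, ∞]
  [2, 20, 21]
  [∞, ∞, ∞]
T^⊗3:
  [∞, ∞, ∞]
  [12, 30, 31]
  [∞, ∞, ∞]
Key observation: the optimum is the walk 2->2->2->1, with weight 10 + 10 + (-8) = 12.
Optimal value attained by: walk 2->2->2->1.
Answer: (T^⊗3)[2][1] = 12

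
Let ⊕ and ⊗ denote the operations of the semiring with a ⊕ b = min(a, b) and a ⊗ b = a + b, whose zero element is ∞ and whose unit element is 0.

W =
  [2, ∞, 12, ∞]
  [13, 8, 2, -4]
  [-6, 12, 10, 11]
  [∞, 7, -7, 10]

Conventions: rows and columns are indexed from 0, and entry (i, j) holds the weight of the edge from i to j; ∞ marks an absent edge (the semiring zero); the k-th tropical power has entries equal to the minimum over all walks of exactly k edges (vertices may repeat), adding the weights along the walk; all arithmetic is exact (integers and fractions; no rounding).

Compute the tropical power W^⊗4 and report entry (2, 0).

W^⊗2:
  [4, 24, 14, 23]
  [-4, 3, -11, 4]
  [-4, 18, 4, 8]
  [-13, 5, 3, 3]
W^⊗3:
  [6, 26, 16, 20]
  [-17, 1, -3, -1]
  [-2, 15, 1, 14]
  [-11, 10, -4, 1]
W^⊗4:
  [8, 27, 13, 22]
  [-15, 6, -8, -3]
  [-5, 13, 7, 11]
  [-10, 8, -6, 6]
Key observation: the optimum is the walk 2->1->3->2->0, with weight 12 + (-4) + (-7) + (-6) = -5.
Optimal value attained by: walk 2->1->3->2->0.
Answer: (W^⊗4)[2][0] = -5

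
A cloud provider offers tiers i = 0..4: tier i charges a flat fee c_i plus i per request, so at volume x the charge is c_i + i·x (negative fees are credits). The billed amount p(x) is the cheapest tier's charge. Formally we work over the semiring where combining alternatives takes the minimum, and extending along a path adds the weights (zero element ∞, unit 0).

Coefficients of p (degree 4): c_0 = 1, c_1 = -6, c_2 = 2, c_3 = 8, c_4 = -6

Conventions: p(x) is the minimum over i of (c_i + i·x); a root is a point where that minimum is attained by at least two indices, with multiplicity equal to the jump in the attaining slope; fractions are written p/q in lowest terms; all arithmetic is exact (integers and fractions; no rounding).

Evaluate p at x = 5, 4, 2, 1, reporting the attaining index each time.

p(5) = min(1+0·5=1, -6+1·5=-1, 2+2·5=12, 8+3·5=23, -6+4·5=14) = -1 (attained by i=1)
p(4) = min(1+0·4=1, -6+1·4=-2, 2+2·4=10, 8+3·4=20, -6+4·4=10) = -2 (attained by i=1)
p(2) = min(1+0·2=1, -6+1·2=-4, 2+2·2=6, 8+3·2=14, -6+4·2=2) = -4 (attained by i=1)
p(1) = min(1+0·1=1, -6+1·1=-5, 2+2·1=4, 8+3·1=11, -6+4·1=-2) = -5 (attained by i=1)
Answer: p(5) = -1; p(4) = -2; p(2) = -4; p(1) = -5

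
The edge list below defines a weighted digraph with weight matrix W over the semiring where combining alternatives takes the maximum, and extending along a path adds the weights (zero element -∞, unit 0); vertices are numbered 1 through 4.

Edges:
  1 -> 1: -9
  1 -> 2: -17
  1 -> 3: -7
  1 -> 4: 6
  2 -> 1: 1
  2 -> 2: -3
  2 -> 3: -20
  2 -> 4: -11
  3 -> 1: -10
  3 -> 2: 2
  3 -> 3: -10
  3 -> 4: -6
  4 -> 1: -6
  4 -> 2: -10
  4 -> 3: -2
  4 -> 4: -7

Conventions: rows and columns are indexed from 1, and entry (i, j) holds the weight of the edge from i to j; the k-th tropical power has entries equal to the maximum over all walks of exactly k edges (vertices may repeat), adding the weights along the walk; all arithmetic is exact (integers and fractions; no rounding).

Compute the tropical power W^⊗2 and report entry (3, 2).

W^⊗2:
  [0, -4, 4, -1]
  [-2, -6, -6, 7]
  [3, -1, -8, -4]
  [-9, 0, -9, 0]
Key observation: the optimum is the walk 3->2->2, with weight 2 + (-3) = -1.
Optimal value attained by: walk 3->2->2.
Answer: (W^⊗2)[3][2] = -1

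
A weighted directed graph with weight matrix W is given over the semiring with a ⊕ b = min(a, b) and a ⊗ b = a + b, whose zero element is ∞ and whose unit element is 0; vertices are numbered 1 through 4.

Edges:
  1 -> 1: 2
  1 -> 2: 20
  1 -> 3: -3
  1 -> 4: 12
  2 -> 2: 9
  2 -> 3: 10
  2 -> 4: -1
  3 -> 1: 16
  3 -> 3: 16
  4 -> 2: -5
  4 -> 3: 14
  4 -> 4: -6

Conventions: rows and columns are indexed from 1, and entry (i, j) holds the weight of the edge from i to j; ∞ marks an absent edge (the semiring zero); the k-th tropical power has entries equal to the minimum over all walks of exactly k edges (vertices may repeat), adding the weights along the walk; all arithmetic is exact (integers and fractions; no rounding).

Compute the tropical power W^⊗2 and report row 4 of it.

W^⊗2:
  [4, 7, -1, 6]
  [26, -6, 13, -7]
  [18, 36, 13, 28]
  [30, -11, 5, -12]
Answer: row 4 of W^⊗2 = [30, -11, 5, -12]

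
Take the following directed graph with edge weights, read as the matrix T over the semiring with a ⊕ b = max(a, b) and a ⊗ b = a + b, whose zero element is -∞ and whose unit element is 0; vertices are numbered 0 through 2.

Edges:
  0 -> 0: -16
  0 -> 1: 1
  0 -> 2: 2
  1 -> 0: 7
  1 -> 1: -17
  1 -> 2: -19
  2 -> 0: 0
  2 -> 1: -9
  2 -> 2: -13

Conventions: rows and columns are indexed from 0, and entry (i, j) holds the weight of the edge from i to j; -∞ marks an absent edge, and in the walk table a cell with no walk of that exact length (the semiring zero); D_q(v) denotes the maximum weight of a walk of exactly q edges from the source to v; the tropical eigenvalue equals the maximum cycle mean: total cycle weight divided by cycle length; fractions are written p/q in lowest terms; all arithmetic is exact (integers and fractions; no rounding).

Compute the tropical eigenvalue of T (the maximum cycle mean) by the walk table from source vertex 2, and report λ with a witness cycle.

q=0: [-∞, -∞, 0]
q=1: [0, -9, -13]
q=2: [-2, 1, 2]
q=3: [8, -1, 0]
Optimal cycle mean attained by: cycle 0->1->0, total 1 + 7, length 2.
Answer: λ = 4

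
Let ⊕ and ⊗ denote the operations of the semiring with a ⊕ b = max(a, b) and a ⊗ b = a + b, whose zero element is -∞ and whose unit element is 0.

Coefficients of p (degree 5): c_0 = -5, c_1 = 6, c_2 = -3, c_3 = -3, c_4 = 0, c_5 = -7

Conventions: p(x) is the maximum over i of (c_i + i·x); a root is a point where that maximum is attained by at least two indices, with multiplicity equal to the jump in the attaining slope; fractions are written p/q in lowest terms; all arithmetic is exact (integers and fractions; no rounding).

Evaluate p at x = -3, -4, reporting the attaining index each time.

p(-3) = max(-5+0·(-3)=-5, 6+1·(-3)=3, -3+2·(-3)=-9, -3+3·(-3)=-12, 0+4·(-3)=-12, -7+5·(-3)=-22) = 3 (attained by i=1)
p(-4) = max(-5+0·(-4)=-5, 6+1·(-4)=2, -3+2·(-4)=-11, -3+3·(-4)=-15, 0+4·(-4)=-16, -7+5·(-4)=-27) = 2 (attained by i=1)
Answer: p(-3) = 3; p(-4) = 2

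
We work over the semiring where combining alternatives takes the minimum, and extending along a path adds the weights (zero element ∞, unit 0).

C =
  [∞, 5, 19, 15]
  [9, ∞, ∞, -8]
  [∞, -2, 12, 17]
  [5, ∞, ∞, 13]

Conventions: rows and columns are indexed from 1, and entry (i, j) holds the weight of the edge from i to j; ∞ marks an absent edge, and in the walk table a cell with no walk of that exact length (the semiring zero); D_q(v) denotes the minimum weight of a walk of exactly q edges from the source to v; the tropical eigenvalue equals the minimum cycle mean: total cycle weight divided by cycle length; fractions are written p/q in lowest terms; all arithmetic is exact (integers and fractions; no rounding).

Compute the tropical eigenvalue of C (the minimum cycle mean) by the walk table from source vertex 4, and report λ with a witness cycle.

q=0: [∞, ∞, ∞, 0]
q=1: [5, ∞, ∞, 13]
q=2: [18, 10, 24, 20]
q=3: [19, 22, 36, 2]
q=4: [7, 24, 38, 14]
Optimal cycle mean attained by: cycle 1->2->4->1, total 5 + (-8) + 5, length 3.
Answer: λ = 2/3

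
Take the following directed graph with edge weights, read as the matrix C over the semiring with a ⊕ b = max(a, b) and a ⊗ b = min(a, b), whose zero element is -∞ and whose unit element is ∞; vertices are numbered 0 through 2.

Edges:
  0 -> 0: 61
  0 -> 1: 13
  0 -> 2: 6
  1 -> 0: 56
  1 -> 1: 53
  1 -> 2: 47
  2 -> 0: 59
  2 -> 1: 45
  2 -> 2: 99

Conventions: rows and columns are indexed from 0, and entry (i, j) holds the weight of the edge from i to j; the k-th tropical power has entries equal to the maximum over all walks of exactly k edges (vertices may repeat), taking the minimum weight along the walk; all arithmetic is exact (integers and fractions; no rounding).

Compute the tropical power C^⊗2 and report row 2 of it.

C^⊗2:
  [61, 13, 13]
  [56, 53, 47]
  [59, 45, 99]
Answer: row 2 of C^⊗2 = [59, 45, 99]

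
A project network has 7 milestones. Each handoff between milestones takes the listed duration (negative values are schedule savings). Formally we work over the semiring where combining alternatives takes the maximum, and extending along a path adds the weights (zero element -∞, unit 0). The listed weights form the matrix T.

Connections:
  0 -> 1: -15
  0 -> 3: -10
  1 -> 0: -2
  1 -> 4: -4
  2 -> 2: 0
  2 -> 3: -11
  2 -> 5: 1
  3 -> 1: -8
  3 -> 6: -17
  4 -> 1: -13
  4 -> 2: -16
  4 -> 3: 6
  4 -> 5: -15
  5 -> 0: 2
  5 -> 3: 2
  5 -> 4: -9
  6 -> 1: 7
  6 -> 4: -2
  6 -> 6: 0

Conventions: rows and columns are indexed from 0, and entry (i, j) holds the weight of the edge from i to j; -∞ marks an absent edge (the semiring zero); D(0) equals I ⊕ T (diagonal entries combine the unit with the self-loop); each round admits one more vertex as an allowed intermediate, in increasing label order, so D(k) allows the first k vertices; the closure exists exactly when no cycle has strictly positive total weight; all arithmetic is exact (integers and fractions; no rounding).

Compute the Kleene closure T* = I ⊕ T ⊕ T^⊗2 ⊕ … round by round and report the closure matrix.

D(0):
  [0, -15, -∞, -10, -∞, -∞, -∞]
  [-2, 0, -∞, -∞, -4, -∞, -∞]
  [-∞, -∞, 0, -11, -∞, 1, -∞]
  [-∞, -8, -∞, 0, -∞, -∞, -17]
  [-∞, -13, -16, 6, 0, -15, -∞]
  [2, -∞, -∞, 2, -9, 0, -∞]
  [-∞, 7, -∞, -∞, -2, -∞, 0]
D(1):
  [0, -15, -∞, -10, -∞, -∞, -∞]
  [-2, 0, -∞, -12, -4, -∞, -∞]
  [-∞, -∞, 0, -11, -∞, 1, -∞]
  [-∞, -8, -∞, 0, -∞, -∞, -17]
  [-∞, -13, -16, 6, 0, -15, -∞]
  [2, -13, -∞, 2, -9, 0, -∞]
  [-∞, 7, -∞, -∞, -2, -∞, 0]
D(2):
  [0, -15, -∞, -10, -19, -∞, -∞]
  [-2, 0, -∞, -12, -4, -∞, -∞]
  [-∞, -∞, 0, -11, -∞, 1, -∞]
  [-10, -8, -∞, 0, -12, -∞, -17]
  [-15, -13, -16, 6, 0, -15, -∞]
  [2, -13, -∞, 2, -9, 0, -∞]
  [5, 7, -∞, -5, 3, -∞, 0]
D(3):
  [0, -15, -∞, -10, -19, -∞, -∞]
  [-2, 0, -∞, -12, -4, -∞, -∞]
  [-∞, -∞, 0, -11, -∞, 1, -∞]
  [-10, -8, -∞, 0, -12, -∞, -17]
  [-15, -13, -16, 6, 0, -15, -∞]
  [2, -13, -∞, 2, -9, 0, -∞]
  [5, 7, -∞, -5, 3, -∞, 0]
D(4):
  [0, -15, -∞, -10, -19, -∞, -27]
  [-2, 0, -∞, -12, -4, -∞, -29]
  [-21, -19, 0, -11, -23, 1, -28]
  [-10, -8, -∞, 0, -12, -∞, -17]
  [-4, -2, -16, 6, 0, -15, -11]
  [2, -6, -∞, 2, -9, 0, -15]
  [5, 7, -∞, -5, 3, -∞, 0]
D(5):
  [0, -15, -35, -10, -19, -34, -27]
  [-2, 0, -20, 2, -4, -19, -15]
  [-21, -19, 0, -11, -23, 1, -28]
  [-10, -8, -28, 0, -12, -27, -17]
  [-4, -2, -16, 6, 0, -15, -11]
  [2, -6, -25, 2, -9, 0, -15]
  [5, 7, -13, 9, 3, -12, 0]
D(6):
  [0, -15, -35, -10, -19, -34, -27]
  [-2, 0, -20, 2, -4, -19, -15]
  [3, -5, 0, 3, -8, 1, -14]
  [-10, -8, -28, 0, -12, -27, -17]
  [-4, -2, -16, 6, 0, -15, -11]
  [2, -6, -25, 2, -9, 0, -15]
  [5, 7, -13, 9, 3, -12, 0]
D(7):
  [0, -15, -35, -10, -19, -34, -27]
  [-2, 0, -20, 2, -4, -19, -15]
  [3, -5, 0, 3, -8, 1, -14]
  [-10, -8, -28, 0, -12, -27, -17]
  [-4, -2, -16, 6, 0, -15, -11]
  [2, -6, -25, 2, -9, 0, -15]
  [5, 7, -13, 9, 3, -12, 0]
Answer: T* = [[0, -15, -35, -10, -19, -34, -27], [-2, 0, -20, 2, -4, -19, -15], [3, -5, 0, 3, -8, 1, -14], [-10, -8, -28, 0, -12, -27, -17], [-4, -2, -16, 6, 0, -15, -11], [2, -6, -25, 2, -9, 0, -15], [5, 7, -13, 9, 3, -12, 0]]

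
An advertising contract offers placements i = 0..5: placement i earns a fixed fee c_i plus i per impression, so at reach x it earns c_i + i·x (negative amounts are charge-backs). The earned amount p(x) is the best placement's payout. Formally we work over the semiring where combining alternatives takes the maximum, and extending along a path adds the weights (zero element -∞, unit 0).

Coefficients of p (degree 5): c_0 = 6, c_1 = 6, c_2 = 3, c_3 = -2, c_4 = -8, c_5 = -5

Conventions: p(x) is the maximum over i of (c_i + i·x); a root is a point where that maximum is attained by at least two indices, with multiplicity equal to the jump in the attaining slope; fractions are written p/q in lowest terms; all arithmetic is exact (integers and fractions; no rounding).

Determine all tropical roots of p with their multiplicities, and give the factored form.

hull edge (i=0, c=6) to (i=1, c=6): slope 0, span 1
hull edge (i=1, c=6) to (i=5, c=-5): slope -11/4, span 4
Factored form: p(x) = -5 ⊗ (x ⊕ 0) ⊗ (x ⊕ 11/4) ⊗ (x ⊕ 11/4) ⊗ (x ⊕ 11/4) ⊗ (x ⊕ 11/4)
Answer: roots = 0 (mult 1), 11/4 (mult 4)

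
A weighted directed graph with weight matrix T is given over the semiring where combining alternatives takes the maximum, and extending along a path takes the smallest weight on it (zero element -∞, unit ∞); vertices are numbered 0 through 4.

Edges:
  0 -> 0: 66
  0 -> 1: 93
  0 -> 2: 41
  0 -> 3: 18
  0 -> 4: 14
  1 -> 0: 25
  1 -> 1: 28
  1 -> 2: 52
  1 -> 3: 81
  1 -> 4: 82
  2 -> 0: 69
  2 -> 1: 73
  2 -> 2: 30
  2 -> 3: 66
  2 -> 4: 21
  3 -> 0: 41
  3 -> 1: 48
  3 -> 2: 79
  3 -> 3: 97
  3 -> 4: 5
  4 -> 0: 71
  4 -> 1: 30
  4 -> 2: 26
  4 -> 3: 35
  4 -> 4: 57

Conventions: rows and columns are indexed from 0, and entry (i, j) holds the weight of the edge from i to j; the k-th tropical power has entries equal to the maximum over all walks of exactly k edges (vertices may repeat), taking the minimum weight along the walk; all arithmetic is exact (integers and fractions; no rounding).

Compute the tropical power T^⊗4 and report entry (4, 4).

T^⊗2:
  [66, 66, 52, 81, 82]
  [71, 52, 79, 81, 57]
  [66, 69, 66, 73, 73]
  [69, 73, 79, 97, 48]
  [66, 71, 41, 35, 57]
T^⊗3:
  [71, 66, 79, 81, 66]
  [69, 73, 79, 81, 57]
  [71, 66, 73, 73, 69]
  [69, 73, 79, 97, 73]
  [66, 66, 52, 71, 71]
T^⊗4:
  [69, 73, 79, 81, 66]
  [69, 73, 79, 81, 73]
  [69, 73, 73, 73, 66]
  [71, 73, 79, 97, 73]
  [71, 66, 71, 71, 66]
Key observation: the optimum is the walk 4->0->0->1->4, with weight 71 min 66 min 93 min 82 = 66.
Optimal value attained by: walk 4->0->0->1->4.
Answer: (T^⊗4)[4][4] = 66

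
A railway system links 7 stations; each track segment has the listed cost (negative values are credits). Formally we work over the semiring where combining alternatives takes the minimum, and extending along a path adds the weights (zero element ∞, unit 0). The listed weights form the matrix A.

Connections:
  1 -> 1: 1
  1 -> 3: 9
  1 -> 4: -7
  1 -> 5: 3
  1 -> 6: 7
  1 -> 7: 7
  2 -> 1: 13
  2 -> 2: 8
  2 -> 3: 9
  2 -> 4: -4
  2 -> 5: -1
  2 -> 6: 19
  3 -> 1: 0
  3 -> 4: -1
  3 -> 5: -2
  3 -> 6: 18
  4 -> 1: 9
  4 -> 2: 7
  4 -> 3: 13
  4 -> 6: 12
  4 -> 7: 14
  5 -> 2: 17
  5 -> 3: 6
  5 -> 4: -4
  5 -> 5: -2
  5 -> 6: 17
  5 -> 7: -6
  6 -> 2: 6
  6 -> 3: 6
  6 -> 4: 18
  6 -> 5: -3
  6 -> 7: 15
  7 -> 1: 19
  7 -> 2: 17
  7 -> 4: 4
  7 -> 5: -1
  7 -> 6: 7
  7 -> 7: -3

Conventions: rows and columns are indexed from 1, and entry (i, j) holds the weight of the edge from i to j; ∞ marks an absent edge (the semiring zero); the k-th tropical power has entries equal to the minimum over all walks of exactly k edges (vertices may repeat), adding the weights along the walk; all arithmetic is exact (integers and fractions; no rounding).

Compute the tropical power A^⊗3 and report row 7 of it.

A^⊗2:
  [2, 0, 6, -6, 1, 5, -3]
  [5, 3, 5, -5, -3, 8, -7]
  [1, 6, 4, -7, -4, 7, -8]
  [10, 15, 16, 2, 6, 16, 11]
  [5, 3, 4, -6, -7, 1, -9]
  [6, 14, 3, -7, -5, 14, -9]
  [13, 11, 5, -5, -4, 4, -7]
A^⊗3:
  [3, 1, 7, -5, -4, 4, -6]
  [4, 2, 3, -7, -8, 0, -10]
  [2, 0, 2, -8, -9, -1, -11]
  [11, 9, 12, 2, 4, 14, 0]
  [3, 1, -1, -11, -10, -2, -13]
  [2, 0, 1, -9, -10, -2, -12]
  [4, 2, 2, -8, -8, 0, -10]
Answer: row 7 of A^⊗3 = [4, 2, 2, -8, -8, 0, -10]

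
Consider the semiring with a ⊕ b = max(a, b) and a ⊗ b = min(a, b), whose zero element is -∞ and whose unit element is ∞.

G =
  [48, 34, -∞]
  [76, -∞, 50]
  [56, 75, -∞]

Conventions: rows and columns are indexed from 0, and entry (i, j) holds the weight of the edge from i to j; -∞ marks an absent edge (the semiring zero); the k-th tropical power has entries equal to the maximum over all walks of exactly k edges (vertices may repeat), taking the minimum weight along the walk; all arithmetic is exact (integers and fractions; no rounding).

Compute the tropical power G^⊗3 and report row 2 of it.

G^⊗2:
  [48, 34, 34]
  [50, 50, -∞]
  [75, 34, 50]
G^⊗3:
  [48, 34, 34]
  [50, 34, 50]
  [50, 50, 34]
Answer: row 2 of G^⊗3 = [50, 50, 34]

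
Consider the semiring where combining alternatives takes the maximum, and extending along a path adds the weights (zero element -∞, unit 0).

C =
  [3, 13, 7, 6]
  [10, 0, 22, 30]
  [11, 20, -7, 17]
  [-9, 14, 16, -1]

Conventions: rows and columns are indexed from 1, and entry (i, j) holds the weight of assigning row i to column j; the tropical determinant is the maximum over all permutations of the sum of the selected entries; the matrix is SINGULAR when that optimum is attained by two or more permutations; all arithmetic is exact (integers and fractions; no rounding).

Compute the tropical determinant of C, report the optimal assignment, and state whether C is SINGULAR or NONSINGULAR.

σ = (1, 2, 3, 4): 3 + 0 + (-7) + (-1) = -5
σ = (1, 2, 4, 3): 3 + 0 + 17 + 16 = 36
σ = (1, 3, 2, 4): 3 + 22 + 20 + (-1) = 44
σ = (1, 3, 4, 2): 3 + 22 + 17 + 14 = 56
σ = (1, 4, 2, 3): 3 + 30 + 20 + 16 = 69
σ = (1, 4, 3, 2): 3 + 30 + (-7) + 14 = 40
σ = (2, 1, 3, 4): 13 + 10 + (-7) + (-1) = 15
σ = (2, 1, 4, 3): 13 + 10 + 17 + 16 = 56
σ = (2, 3, 1, 4): 13 + 22 + 11 + (-1) = 45
σ = (2, 3, 4, 1): 13 + 22 + 17 + (-9) = 43
σ = (2, 4, 1, 3): 13 + 30 + 11 + 16 = 70
σ = (2, 4, 3, 1): 13 + 30 + (-7) + (-9) = 27
σ = (3, 1, 2, 4): 7 + 10 + 20 + (-1) = 36
σ = (3, 1, 4, 2): 7 + 10 + 17 + 14 = 48
σ = (3, 2, 1, 4): 7 + 0 + 11 + (-1) = 17
σ = (3, 2, 4, 1): 7 + 0 + 17 + (-9) = 15
σ = (3, 4, 1, 2): 7 + 30 + 11 + 14 = 62
σ = (3, 4, 2, 1): 7 + 30 + 20 + (-9) = 48
σ = (4, 1, 2, 3): 6 + 10 + 20 + 16 = 52
σ = (4, 1, 3, 2): 6 + 10 + (-7) + 14 = 23
σ = (4, 2, 1, 3): 6 + 0 + 11 + 16 = 33
σ = (4, 2, 3, 1): 6 + 0 + (-7) + (-9) = -10
σ = (4, 3, 1, 2): 6 + 22 + 11 + 14 = 53
σ = (4, 3, 2, 1): 6 + 22 + 20 + (-9) = 39
Optimal value attained by: σ = (2, 4, 1, 3).
Answer: det⊕(C) = 70; verdict: NONSINGULAR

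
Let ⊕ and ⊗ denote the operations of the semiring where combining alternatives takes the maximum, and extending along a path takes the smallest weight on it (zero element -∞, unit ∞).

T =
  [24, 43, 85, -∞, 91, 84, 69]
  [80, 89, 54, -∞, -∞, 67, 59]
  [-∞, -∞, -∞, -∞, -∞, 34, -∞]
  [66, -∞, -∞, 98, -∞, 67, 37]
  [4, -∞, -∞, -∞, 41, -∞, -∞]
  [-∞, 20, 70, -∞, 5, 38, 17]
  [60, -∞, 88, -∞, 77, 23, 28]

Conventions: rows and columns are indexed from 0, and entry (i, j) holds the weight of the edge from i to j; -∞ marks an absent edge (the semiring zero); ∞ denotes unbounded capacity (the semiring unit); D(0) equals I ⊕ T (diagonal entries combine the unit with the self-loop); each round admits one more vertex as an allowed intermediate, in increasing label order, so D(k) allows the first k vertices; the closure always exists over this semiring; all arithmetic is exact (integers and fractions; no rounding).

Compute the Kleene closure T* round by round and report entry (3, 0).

D(0):
  [∞, 43, 85, -∞, 91, 84, 69]
  [80, ∞, 54, -∞, -∞, 67, 59]
  [-∞, -∞, ∞, -∞, -∞, 34, -∞]
  [66, -∞, -∞, ∞, -∞, 67, 37]
  [4, -∞, -∞, -∞, ∞, -∞, -∞]
  [-∞, 20, 70, -∞, 5, ∞, 17]
  [60, -∞, 88, -∞, 77, 23, ∞]
D(1):
  [∞, 43, 85, -∞, 91, 84, 69]
  [80, ∞, 80, -∞, 80, 80, 69]
  [-∞, -∞, ∞, -∞, -∞, 34, -∞]
  [66, 43, 66, ∞, 66, 67, 66]
  [4, 4, 4, -∞, ∞, 4, 4]
  [-∞, 20, 70, -∞, 5, ∞, 17]
  [60, 43, 88, -∞, 77, 60, ∞]
D(2):
  [∞, 43, 85, -∞, 91, 84, 69]
  [80, ∞, 80, -∞, 80, 80, 69]
  [-∞, -∞, ∞, -∞, -∞, 34, -∞]
  [66, 43, 66, ∞, 66, 67, 66]
  [4, 4, 4, -∞, ∞, 4, 4]
  [20, 20, 70, -∞, 20, ∞, 20]
  [60, 43, 88, -∞, 77, 60, ∞]
D(3):
  [∞, 43, 85, -∞, 91, 84, 69]
  [80, ∞, 80, -∞, 80, 80, 69]
  [-∞, -∞, ∞, -∞, -∞, 34, -∞]
  [66, 43, 66, ∞, 66, 67, 66]
  [4, 4, 4, -∞, ∞, 4, 4]
  [20, 20, 70, -∞, 20, ∞, 20]
  [60, 43, 88, -∞, 77, 60, ∞]
D(4):
  [∞, 43, 85, -∞, 91, 84, 69]
  [80, ∞, 80, -∞, 80, 80, 69]
  [-∞, -∞, ∞, -∞, -∞, 34, -∞]
  [66, 43, 66, ∞, 66, 67, 66]
  [4, 4, 4, -∞, ∞, 4, 4]
  [20, 20, 70, -∞, 20, ∞, 20]
  [60, 43, 88, -∞, 77, 60, ∞]
D(5):
  [∞, 43, 85, -∞, 91, 84, 69]
  [80, ∞, 80, -∞, 80, 80, 69]
  [-∞, -∞, ∞, -∞, -∞, 34, -∞]
  [66, 43, 66, ∞, 66, 67, 66]
  [4, 4, 4, -∞, ∞, 4, 4]
  [20, 20, 70, -∞, 20, ∞, 20]
  [60, 43, 88, -∞, 77, 60, ∞]
D(6):
  [∞, 43, 85, -∞, 91, 84, 69]
  [80, ∞, 80, -∞, 80, 80, 69]
  [20, 20, ∞, -∞, 20, 34, 20]
  [66, 43, 67, ∞, 66, 67, 66]
  [4, 4, 4, -∞, ∞, 4, 4]
  [20, 20, 70, -∞, 20, ∞, 20]
  [60, 43, 88, -∞, 77, 60, ∞]
D(7):
  [∞, 43, 85, -∞, 91, 84, 69]
  [80, ∞, 80, -∞, 80, 80, 69]
  [20, 20, ∞, -∞, 20, 34, 20]
  [66, 43, 67, ∞, 66, 67, 66]
  [4, 4, 4, -∞, ∞, 4, 4]
  [20, 20, 70, -∞, 20, ∞, 20]
  [60, 43, 88, -∞, 77, 60, ∞]
Answer: T*[3][0] = 66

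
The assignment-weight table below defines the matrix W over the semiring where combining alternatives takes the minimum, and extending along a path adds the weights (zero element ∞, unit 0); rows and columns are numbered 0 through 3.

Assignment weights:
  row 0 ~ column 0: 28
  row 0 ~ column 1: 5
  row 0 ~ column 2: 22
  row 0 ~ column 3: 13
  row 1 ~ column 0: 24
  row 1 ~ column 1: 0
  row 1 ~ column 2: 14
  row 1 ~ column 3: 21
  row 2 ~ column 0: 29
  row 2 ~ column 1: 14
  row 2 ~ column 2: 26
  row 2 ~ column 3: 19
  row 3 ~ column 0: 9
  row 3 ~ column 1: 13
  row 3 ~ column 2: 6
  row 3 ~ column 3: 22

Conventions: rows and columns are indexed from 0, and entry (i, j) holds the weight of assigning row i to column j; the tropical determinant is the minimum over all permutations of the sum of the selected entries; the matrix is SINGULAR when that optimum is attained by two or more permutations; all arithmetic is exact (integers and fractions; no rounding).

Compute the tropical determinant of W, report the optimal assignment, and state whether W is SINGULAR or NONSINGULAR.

σ = (0, 1, 2, 3): 28 + 0 + 26 + 22 = 76
σ = (0, 1, 3, 2): 28 + 0 + 19 + 6 = 53
σ = (0, 2, 1, 3): 28 + 14 + 14 + 22 = 78
σ = (0, 2, 3, 1): 28 + 14 + 19 + 13 = 74
σ = (0, 3, 1, 2): 28 + 21 + 14 + 6 = 69
σ = (0, 3, 2, 1): 28 + 21 + 26 + 13 = 88
σ = (1, 0, 2, 3): 5 + 24 + 26 + 22 = 77
σ = (1, 0, 3, 2): 5 + 24 + 19 + 6 = 54
σ = (1, 2, 0, 3): 5 + 14 + 29 + 22 = 70
σ = (1, 2, 3, 0): 5 + 14 + 19 + 9 = 47
σ = (1, 3, 0, 2): 5 + 21 + 29 + 6 = 61
σ = (1, 3, 2, 0): 5 + 21 + 26 + 9 = 61
σ = (2, 0, 1, 3): 22 + 24 + 14 + 22 = 82
σ = (2, 0, 3, 1): 22 + 24 + 19 + 13 = 78
σ = (2, 1, 0, 3): 22 + 0 + 29 + 22 = 73
σ = (2, 1, 3, 0): 22 + 0 + 19 + 9 = 50
σ = (2, 3, 0, 1): 22 + 21 + 29 + 13 = 85
σ = (2, 3, 1, 0): 22 + 21 + 14 + 9 = 66
σ = (3, 0, 1, 2): 13 + 24 + 14 + 6 = 57
σ = (3, 0, 2, 1): 13 + 24 + 26 + 13 = 76
σ = (3, 1, 0, 2): 13 + 0 + 29 + 6 = 48
σ = (3, 1, 2, 0): 13 + 0 + 26 + 9 = 48
σ = (3, 2, 0, 1): 13 + 14 + 29 + 13 = 69
σ = (3, 2, 1, 0): 13 + 14 + 14 + 9 = 50
Optimal value attained by: σ = (1, 2, 3, 0).
Answer: det⊕(W) = 47; verdict: NONSINGULAR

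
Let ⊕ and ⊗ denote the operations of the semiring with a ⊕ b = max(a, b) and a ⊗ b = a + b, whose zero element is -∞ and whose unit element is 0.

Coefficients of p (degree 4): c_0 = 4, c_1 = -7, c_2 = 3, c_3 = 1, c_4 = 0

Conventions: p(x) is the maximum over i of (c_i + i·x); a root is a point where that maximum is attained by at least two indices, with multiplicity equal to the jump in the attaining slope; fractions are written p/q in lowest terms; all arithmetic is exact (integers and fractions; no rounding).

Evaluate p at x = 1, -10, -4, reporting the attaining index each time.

p(1) = max(4+0·1=4, -7+1·1=-6, 3+2·1=5, 1+3·1=4, 0+4·1=4) = 5 (attained by i=2)
p(-10) = max(4+0·(-10)=4, -7+1·(-10)=-17, 3+2·(-10)=-17, 1+3·(-10)=-29, 0+4·(-10)=-40) = 4 (attained by i=0)
p(-4) = max(4+0·(-4)=4, -7+1·(-4)=-11, 3+2·(-4)=-5, 1+3·(-4)=-11, 0+4·(-4)=-16) = 4 (attained by i=0)
Answer: p(1) = 5; p(-10) = 4; p(-4) = 4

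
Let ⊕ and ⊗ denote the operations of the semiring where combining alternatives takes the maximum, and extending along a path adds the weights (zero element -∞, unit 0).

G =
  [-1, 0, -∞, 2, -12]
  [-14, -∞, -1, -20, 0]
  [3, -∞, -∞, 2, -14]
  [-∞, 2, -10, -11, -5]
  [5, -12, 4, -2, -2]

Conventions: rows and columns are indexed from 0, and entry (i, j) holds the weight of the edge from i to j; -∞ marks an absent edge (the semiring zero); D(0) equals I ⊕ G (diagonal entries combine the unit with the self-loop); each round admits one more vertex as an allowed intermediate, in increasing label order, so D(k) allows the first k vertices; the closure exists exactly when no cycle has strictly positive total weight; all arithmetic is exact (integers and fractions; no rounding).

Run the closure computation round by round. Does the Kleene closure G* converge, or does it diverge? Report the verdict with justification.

D(0):
  [0, 0, -∞, 2, -12]
  [-14, 0, -1, -20, 0]
  [3, -∞, 0, 2, -14]
  [-∞, 2, -10, 0, -5]
  [5, -12, 4, -2, 0]
D(1):
  [0, 0, -∞, 2, -12]
  [-14, 0, -1, -12, 0]
  [3, 3, 0, 5, -9]
  [-∞, 2, -10, 0, -5]
  [5, 5, 4, 7, 0]
Detection: at round 2, diagonal entry (2, 2) turns strictly positive.
Key observation: the cycle 2->0->1->2 has total weight 3 + 0 + (-1), which is strictly positive.
Answer: DIVERGES — positive cycle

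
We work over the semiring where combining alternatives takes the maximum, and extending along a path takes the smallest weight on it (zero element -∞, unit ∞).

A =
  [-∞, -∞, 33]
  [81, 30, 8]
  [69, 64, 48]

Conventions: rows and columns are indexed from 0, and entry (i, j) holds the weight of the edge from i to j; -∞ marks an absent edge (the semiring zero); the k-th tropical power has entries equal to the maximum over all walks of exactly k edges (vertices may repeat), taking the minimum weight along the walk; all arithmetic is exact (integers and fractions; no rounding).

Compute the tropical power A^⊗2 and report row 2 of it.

A^⊗2:
  [33, 33, 33]
  [30, 30, 33]
  [64, 48, 48]
Answer: row 2 of A^⊗2 = [64, 48, 48]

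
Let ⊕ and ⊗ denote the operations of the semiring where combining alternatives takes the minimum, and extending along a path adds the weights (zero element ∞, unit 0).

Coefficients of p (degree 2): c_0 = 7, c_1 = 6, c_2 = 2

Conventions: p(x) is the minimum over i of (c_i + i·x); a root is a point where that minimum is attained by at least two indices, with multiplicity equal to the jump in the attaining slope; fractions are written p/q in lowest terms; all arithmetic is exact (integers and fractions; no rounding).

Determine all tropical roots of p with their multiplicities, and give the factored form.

hull edge (i=0, c=7) to (i=2, c=2): slope -5/2, span 2
Factored form: p(x) = 2 ⊗ (x ⊕ 5/2) ⊗ (x ⊕ 5/2)
Answer: roots = 5/2 (mult 2)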